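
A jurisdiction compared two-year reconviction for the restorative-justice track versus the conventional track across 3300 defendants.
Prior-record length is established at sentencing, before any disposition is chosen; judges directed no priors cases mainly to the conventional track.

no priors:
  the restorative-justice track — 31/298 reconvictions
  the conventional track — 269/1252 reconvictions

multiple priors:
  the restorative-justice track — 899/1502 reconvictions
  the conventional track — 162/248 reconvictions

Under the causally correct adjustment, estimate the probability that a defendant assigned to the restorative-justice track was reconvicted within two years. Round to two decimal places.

the restorative-justice track is lower inside every prior-record length stratum but the conventional track is lower in aggregate. Whether to stratify depends on how prior-record length relates to the disposition.
Nothing the disposition does changes prior-record length; the imbalance is an allocation artefact. With prior-record length also predicting the outcome, the pooled figure is confounded, and the within-stratum comparison is the causal one.
Standardising the restorative-justice track to the population prior-record length mix: 0.470·31/298 + 0.530·899/1502 = 0.366.

0.37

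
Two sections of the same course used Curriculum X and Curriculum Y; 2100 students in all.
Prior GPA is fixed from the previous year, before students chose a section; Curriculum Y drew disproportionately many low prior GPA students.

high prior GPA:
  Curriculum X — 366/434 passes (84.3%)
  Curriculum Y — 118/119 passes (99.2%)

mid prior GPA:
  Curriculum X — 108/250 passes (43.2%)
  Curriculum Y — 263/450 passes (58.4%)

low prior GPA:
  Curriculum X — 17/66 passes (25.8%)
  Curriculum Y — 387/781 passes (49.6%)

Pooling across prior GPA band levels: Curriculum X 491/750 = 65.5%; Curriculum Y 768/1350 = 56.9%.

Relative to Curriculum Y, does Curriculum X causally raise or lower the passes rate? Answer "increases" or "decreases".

decreases

Within every prior GPA band level Curriculum Y has the higher rate, yet pooled Curriculum X does — Simpson's reversal.
Prior GPA band satisfies the back-door criterion: it is not a descendant of the teaching method, and it blocks the spurious path from teaching method to outcome. Adjusting for it (i.e., using the within-prior GPA band rates) gives the causal effect.
Within each level — high prior GPA: 84.3% vs 99.2%; mid prior GPA: 43.2% vs 58.4%; low prior GPA: 25.8% vs 49.6% — Curriculum Y is higher every time.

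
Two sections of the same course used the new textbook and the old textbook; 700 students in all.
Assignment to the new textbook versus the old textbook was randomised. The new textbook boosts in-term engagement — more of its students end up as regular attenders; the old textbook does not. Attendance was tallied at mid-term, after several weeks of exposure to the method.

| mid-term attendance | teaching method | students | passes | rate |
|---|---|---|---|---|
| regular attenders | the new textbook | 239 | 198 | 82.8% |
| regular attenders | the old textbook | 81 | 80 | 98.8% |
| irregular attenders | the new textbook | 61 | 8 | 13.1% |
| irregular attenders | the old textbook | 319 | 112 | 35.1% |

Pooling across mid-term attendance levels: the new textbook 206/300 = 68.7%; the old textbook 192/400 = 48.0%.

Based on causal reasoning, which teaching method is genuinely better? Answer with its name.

the new textbook

The distribution of mid-term attendance is itself part of what the teaching method does — it is an intermediate outcome. Holding it fixed would remove that part of the effect; the total effect is the pooled difference.
Pooled: the new textbook 68.7% vs the old textbook 48.0%; the new textbook is higher overall.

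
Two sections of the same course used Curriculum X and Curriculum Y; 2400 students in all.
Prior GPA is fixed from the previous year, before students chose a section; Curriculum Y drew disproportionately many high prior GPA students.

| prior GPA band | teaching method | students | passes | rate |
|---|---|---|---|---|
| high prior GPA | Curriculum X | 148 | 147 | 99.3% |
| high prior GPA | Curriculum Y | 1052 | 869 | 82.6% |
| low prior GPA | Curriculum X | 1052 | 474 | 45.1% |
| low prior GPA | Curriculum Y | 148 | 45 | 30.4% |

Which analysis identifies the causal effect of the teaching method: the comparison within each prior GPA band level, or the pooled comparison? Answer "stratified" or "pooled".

stratified

Since prior GPA band is a pre-existing factor (not a product of the teaching method) and it affects the outcome on its own, it is a confounder. The stratified rates, not the pooled rate, identify the causal effect.
Within each level — high prior GPA: 99.3% vs 82.6%; low prior GPA: 45.1% vs 30.4% — Curriculum X is higher every time.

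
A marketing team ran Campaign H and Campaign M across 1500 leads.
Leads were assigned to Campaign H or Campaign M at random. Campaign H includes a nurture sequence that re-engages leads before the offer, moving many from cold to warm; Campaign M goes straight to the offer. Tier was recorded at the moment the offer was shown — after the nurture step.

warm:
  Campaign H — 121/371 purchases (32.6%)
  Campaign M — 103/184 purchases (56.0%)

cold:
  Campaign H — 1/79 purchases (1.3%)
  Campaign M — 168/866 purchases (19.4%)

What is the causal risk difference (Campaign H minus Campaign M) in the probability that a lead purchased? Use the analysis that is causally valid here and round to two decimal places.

+0.01

Campaign M is higher inside every engagement tier stratum but Campaign H is higher in aggregate. Whether to stratify depends on how engagement tier relates to the campaign.
Because the campaign influences engagement tier, engagement tier is a post-treatment mediator, not a confounder. Stratifying on it would bias the estimate; the causal effect is the crude pooled difference.
The causal difference is the pooled difference: 0.271 − 0.258 = +0.013.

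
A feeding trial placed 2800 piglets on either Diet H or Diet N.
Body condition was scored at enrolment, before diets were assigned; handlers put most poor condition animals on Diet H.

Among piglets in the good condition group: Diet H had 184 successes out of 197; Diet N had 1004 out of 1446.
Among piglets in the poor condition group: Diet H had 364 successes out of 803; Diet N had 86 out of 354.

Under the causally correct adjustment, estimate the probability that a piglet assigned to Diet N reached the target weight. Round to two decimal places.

The starting body condition-specific comparison favours Diet H throughout, but the pooled figures favour Diet N. The question is whether to condition on starting body condition.
Starting body condition is set before the diet has any effect — it is not caused by the diet — and it independently drives the outcome. That makes it a confounder, so the causal comparison is within starting body condition levels.
Standardising Diet N to the population starting body condition mix: 0.587·1004/1446 + 0.413·86/354 = 0.508.

0.51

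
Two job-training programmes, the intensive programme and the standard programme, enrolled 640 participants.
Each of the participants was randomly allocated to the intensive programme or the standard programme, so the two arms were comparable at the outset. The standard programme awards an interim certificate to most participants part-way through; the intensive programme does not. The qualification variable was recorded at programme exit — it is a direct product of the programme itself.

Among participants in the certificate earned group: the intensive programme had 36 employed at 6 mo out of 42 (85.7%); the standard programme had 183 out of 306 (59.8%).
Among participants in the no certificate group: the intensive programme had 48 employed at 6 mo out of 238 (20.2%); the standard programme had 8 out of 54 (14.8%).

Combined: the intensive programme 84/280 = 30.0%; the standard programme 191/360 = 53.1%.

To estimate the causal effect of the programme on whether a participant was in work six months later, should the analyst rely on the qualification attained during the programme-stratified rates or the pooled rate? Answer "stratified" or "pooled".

Qualification attained during the programme here is a post-treatment variable shaped by the programme; conditioning on it would introduce bias rather than remove it. The overall comparison is the causal one.
Pooled: the intensive programme 30.0% vs the standard programme 53.1%; the standard programme is higher overall.

pooled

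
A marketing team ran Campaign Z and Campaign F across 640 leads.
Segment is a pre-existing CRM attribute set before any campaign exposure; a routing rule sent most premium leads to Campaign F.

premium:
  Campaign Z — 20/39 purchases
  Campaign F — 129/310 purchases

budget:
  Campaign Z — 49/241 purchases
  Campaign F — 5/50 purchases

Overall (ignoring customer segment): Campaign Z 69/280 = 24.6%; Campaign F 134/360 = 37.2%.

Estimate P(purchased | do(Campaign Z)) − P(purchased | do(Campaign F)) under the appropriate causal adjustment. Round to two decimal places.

+0.10

Campaign Z is higher inside every customer segment stratum but Campaign F is higher in aggregate. Whether to stratify depends on how customer segment relates to the campaign.
The imbalance in customer segment arose from how leads were allocated, not from anything the campaign did; and customer segment independently affects the outcome. The pooled gap is confounded — condition on customer segment.
Adjusting over the population distribution of customer segment: 0.545·(0.513−0.416) + 0.455·(0.203−0.100) = +0.100.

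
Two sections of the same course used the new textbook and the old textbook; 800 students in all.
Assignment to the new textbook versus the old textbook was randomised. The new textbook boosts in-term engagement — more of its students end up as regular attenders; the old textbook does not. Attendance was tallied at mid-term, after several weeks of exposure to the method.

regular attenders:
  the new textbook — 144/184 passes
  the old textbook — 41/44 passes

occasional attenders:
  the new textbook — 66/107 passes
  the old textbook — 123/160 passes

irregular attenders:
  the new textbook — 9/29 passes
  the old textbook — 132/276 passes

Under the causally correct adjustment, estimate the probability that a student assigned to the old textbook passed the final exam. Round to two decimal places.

The stratified and pooled comparisons disagree (the old textbook wins within each mid-term attendance; the new textbook wins overall), so the answer turns on the causal role of mid-term attendance.
Mid-term attendance is recorded after the teaching method and is itself shifted by it — it sits on the causal path from teaching method to outcome. Conditioning on a mediator would strip out part of the effect we want; the pooled comparison gives the total causal effect.
So P(outcome | do(the old textbook)) is just the pooled rate for the old textbook: 296/480 = 0.617.

0.62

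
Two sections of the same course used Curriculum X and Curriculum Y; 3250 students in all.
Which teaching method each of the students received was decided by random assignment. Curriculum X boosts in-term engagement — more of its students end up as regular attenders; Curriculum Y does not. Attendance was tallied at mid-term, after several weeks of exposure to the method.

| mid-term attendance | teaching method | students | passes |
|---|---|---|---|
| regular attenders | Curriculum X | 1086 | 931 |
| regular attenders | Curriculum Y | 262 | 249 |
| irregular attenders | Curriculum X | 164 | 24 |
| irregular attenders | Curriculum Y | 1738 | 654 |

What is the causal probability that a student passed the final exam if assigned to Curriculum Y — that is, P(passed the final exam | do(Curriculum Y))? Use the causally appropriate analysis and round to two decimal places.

0.45

Stratifying would compare teaching methods among students the teaching methods themselves sorted into mid-term attendance groups — a form of selection on an intermediate. The unconditioned pooled rates give the total causal effect.
So P(outcome | do(Curriculum Y)) is just the pooled rate for Curriculum Y: 903/2000 = 0.452.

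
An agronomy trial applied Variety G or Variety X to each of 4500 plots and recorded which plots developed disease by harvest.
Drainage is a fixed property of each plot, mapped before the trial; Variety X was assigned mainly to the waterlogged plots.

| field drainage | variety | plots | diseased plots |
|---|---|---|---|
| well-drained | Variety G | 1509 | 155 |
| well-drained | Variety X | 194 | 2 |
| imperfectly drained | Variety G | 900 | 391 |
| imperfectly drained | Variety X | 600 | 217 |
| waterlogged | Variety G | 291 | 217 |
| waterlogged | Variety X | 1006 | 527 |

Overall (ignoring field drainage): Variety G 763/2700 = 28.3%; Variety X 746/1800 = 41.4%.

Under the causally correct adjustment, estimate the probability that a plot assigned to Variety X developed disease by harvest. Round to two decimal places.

The imbalance in field drainage arose from how plots were allocated, not from anything the variety did; and field drainage independently affects the outcome. The pooled gap is confounded — condition on field drainage.
Standardising Variety X to the population field drainage mix: 0.378·2/194 + 0.333·217/600 + 0.288·527/1006 = 0.275.

0.28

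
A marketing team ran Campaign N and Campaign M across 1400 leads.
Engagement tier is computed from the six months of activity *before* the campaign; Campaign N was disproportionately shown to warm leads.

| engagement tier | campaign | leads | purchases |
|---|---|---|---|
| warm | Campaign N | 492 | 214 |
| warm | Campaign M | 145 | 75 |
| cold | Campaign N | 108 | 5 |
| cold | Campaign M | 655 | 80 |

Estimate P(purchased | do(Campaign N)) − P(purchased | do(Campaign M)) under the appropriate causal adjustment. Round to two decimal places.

Engagement tier differs across campaigns for reasons unrelated to any effect of the campaign itself, and it separately predicts the outcome — a classic confounder. We must compare within engagement tier levels.
Adjusting over the population distribution of engagement tier: 0.455·(0.435−0.517) + 0.545·(0.046−0.122) = -0.079.

-0.08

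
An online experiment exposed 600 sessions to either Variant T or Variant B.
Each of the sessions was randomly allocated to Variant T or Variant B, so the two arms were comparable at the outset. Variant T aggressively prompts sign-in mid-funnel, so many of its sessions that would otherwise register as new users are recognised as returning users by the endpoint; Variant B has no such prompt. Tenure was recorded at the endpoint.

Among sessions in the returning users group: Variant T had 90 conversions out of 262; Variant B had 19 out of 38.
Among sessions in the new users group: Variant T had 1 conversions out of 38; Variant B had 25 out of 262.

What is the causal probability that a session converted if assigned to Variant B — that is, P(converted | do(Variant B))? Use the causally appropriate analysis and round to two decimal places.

The user tenure-specific comparison favours Variant B throughout, but the pooled figures favour Variant T. The question is whether to condition on user tenure.
User tenure is downstream of the variant. One should not condition on a consequence of treatment, so the overall rates are the right comparison.
So P(outcome | do(Variant B)) is just the pooled rate for Variant B: 44/300 = 0.147.

0.15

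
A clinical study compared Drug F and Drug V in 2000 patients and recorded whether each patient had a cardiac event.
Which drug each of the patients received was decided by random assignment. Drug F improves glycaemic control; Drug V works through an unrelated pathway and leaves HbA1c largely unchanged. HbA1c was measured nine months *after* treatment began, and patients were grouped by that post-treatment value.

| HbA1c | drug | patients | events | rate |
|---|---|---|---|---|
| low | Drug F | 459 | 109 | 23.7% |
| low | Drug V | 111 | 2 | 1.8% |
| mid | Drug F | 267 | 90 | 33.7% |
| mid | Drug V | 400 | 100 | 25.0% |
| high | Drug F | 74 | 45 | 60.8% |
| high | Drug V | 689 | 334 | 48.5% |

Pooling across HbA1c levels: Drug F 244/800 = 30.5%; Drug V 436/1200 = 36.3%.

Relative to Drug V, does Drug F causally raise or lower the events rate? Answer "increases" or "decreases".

Drug V is lower inside every HbA1c stratum but Drug F is lower in aggregate. Whether to stratify depends on how HbA1c relates to the drug.
Because the drug influences HbA1c, HbA1c is a post-treatment mediator, not a confounder. Stratifying on it would bias the estimate; the causal effect is the crude pooled difference.
Pooled: Drug F 30.5% vs Drug V 36.3%; Drug F is lower overall.

decreases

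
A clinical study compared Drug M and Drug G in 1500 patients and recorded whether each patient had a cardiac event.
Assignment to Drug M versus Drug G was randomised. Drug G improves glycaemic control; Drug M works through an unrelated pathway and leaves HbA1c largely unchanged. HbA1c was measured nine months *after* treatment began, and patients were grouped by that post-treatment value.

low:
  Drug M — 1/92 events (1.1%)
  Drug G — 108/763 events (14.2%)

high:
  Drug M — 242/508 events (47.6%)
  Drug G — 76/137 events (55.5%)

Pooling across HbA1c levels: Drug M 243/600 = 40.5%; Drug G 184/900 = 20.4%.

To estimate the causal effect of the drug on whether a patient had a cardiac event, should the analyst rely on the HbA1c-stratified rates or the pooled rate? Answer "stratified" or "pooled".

Stratifying would compare drugs among patients the drugs themselves sorted into HbA1c groups — a form of selection on an intermediate. The unconditioned pooled rates give the total causal effect.
Pooled: Drug M 40.5% vs Drug G 20.4%; Drug G is lower overall.

pooled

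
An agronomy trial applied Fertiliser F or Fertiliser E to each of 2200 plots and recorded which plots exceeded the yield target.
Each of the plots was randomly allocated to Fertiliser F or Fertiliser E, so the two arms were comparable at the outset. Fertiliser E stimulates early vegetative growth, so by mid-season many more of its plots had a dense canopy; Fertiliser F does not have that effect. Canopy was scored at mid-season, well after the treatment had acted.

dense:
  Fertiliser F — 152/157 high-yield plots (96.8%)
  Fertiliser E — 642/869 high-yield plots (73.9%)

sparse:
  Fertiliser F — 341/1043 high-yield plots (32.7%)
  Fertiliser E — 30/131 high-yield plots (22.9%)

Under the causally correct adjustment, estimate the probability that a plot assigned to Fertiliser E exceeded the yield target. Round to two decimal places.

0.67

Fertiliser F is higher inside every mid-season canopy stratum but Fertiliser E is higher in aggregate. Whether to stratify depends on how mid-season canopy relates to the fertiliser.
Mid-season canopy is recorded after the fertiliser and is itself shifted by it — it sits on the causal path from fertiliser to outcome. Conditioning on a mediator would strip out part of the effect we want; the pooled comparison gives the total causal effect.
So P(outcome | do(Fertiliser E)) is just the pooled rate for Fertiliser E: 672/1000 = 0.672.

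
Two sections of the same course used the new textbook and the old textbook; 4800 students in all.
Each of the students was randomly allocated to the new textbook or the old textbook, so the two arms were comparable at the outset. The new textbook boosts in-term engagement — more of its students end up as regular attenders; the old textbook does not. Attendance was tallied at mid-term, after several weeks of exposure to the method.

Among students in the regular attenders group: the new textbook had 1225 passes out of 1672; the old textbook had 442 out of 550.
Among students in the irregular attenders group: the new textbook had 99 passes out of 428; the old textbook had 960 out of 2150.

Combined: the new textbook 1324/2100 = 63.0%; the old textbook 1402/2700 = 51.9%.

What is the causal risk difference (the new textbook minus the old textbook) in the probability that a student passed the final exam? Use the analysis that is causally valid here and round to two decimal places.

the old textbook is higher inside every mid-term attendance stratum but the new textbook is higher in aggregate. Whether to stratify depends on how mid-term attendance relates to the teaching method.
Mid-term attendance is recorded after the teaching method and is itself shifted by it — it sits on the causal path from teaching method to outcome. Conditioning on a mediator would strip out part of the effect we want; the pooled comparison gives the total causal effect.
The causal difference is the pooled difference: 0.630 − 0.519 = +0.111.

+0.11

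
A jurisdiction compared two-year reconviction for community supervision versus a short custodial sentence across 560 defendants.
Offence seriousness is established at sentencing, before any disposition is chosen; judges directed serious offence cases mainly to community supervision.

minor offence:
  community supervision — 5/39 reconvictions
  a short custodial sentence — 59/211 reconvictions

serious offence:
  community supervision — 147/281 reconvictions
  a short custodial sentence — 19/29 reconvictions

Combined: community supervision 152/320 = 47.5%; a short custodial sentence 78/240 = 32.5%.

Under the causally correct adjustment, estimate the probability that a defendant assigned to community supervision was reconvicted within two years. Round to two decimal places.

0.35

The offence seriousness-specific comparison favours community supervision throughout, but the pooled figures favour a short custodial sentence. The question is whether to condition on offence seriousness.
Nothing the disposition does changes offence seriousness; the imbalance is an allocation artefact. With offence seriousness also predicting the outcome, the pooled figure is confounded, and the within-stratum comparison is the causal one.
Standardising community supervision to the population offence seriousness mix: 0.446·5/39 + 0.554·147/281 = 0.347.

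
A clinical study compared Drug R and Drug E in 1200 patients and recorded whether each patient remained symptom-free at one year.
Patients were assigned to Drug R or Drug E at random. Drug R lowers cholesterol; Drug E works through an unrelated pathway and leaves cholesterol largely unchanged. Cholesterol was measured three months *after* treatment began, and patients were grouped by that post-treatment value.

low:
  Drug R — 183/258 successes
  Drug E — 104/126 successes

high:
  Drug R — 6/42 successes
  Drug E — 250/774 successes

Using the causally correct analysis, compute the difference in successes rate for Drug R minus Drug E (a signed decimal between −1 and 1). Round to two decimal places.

+0.24

The distribution of cholesterol is itself part of what the drug does — it is an intermediate outcome. Holding it fixed would remove that part of the effect; the total effect is the pooled difference.
The causal difference is the pooled difference: 0.630 − 0.393 = +0.237.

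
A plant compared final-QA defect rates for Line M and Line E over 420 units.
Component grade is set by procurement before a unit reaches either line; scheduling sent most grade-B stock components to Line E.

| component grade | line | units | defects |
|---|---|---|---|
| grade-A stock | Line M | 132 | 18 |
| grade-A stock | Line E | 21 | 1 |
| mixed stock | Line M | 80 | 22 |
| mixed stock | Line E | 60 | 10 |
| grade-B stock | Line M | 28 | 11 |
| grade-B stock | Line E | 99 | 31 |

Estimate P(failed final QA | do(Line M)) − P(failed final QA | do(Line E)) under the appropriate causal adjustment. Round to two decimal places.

+0.09

The component grade-specific comparison favours Line E throughout, but the pooled figures favour Line M. The question is whether to condition on component grade.
Here component grade is a common cause — it drives both which line a case falls under and the outcome. The crude comparison mixes populations; the stratum-specific rates are the causally relevant ones.
Adjusting over the population distribution of component grade: 0.364·(0.136−0.048) + 0.333·(0.275−0.167) + 0.302·(0.393−0.313) = +0.093.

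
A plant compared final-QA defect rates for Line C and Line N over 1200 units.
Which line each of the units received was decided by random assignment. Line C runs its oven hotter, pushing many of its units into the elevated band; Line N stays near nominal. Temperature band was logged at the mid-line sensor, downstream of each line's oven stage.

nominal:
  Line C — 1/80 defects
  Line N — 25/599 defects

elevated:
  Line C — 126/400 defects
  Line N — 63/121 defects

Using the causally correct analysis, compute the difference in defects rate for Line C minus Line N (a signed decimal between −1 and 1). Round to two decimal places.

+0.14

In-process temperature band lies on the pathway line → in-process temperature band → outcome, so adjusting for it blocks the indirect effect. For the total causal effect of line, use the unadjusted pooled rates.
The causal difference is the pooled difference: 0.265 − 0.122 = +0.142.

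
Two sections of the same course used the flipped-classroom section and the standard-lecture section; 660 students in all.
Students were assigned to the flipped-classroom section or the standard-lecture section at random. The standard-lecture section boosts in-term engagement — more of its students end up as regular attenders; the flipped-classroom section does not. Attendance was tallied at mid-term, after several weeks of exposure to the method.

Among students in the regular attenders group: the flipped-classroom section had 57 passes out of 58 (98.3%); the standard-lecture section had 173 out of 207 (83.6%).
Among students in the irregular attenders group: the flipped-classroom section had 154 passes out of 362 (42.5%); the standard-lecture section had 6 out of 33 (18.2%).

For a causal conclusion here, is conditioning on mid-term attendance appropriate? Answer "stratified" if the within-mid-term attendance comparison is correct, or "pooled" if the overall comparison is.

Within every mid-term attendance level the flipped-classroom section has the higher rate, yet pooled the standard-lecture section does — Simpson's reversal.
Stratifying would compare teaching methods among students the teaching methods themselves sorted into mid-term attendance groups — a form of selection on an intermediate. The unconditioned pooled rates give the total causal effect.
Pooled: the flipped-classroom section 50.2% vs the standard-lecture section 74.6%; the standard-lecture section is higher overall.

pooled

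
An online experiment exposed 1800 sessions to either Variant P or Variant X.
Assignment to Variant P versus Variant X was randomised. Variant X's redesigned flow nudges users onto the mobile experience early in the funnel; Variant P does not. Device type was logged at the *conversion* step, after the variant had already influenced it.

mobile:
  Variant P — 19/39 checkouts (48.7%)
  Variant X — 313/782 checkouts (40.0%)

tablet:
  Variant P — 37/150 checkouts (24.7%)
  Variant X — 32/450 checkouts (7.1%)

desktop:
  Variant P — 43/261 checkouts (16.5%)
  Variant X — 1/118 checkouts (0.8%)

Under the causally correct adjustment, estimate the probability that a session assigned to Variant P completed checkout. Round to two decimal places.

0.22

The stratified and pooled comparisons disagree (Variant P wins within each device type; Variant X wins overall), so the answer turns on the causal role of device type.
Device type is recorded after the variant and is itself shifted by it — it sits on the causal path from variant to outcome. Conditioning on a mediator would strip out part of the effect we want; the pooled comparison gives the total causal effect.
So P(outcome | do(Variant P)) is just the pooled rate for Variant P: 99/450 = 0.220.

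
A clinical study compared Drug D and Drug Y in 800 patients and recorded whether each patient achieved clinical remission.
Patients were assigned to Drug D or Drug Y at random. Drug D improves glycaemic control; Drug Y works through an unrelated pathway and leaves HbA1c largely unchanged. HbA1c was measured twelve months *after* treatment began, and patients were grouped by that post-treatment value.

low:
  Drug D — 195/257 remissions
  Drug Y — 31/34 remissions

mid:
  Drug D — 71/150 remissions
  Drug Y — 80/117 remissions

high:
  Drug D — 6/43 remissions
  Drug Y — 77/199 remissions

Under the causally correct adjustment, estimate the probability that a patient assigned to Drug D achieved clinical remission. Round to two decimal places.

The stratified and pooled comparisons disagree (Drug Y wins within each HbA1c; Drug D wins overall), so the answer turns on the causal role of HbA1c.
Stratifying would compare drugs among patients the drugs themselves sorted into HbA1c groups — a form of selection on an intermediate. The unconditioned pooled rates give the total causal effect.
So P(outcome | do(Drug D)) is just the pooled rate for Drug D: 272/450 = 0.604.

0.60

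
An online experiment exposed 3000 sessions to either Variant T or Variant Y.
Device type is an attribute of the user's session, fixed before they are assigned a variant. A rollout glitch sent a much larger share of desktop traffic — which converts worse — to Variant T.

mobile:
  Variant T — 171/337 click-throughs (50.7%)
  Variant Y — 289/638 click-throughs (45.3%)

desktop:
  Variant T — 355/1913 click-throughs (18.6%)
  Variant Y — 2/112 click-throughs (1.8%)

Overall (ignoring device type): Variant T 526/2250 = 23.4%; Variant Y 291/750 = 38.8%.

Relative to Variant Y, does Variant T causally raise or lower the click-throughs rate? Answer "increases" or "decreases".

increases

Variant T is higher inside every device type stratum but Variant Y is higher in aggregate. Whether to stratify depends on how device type relates to the variant.
Since device type is a pre-existing factor (not a product of the variant) and it affects the outcome on its own, it is a confounder. The stratified rates, not the pooled rate, identify the causal effect.
Within each level — mobile: 50.7% vs 45.3%; desktop: 18.6% vs 1.8% — Variant T is higher every time.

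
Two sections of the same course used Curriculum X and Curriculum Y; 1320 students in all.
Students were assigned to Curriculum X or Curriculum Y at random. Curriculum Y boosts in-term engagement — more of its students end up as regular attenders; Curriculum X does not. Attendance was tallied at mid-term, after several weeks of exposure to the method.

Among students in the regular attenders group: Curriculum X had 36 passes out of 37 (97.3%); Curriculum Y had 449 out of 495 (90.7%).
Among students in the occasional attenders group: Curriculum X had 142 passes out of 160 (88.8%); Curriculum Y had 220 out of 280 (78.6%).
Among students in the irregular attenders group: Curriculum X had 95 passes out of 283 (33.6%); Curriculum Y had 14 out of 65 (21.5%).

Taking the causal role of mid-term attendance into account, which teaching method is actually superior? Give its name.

Mid-term attendance is recorded after the teaching method and is itself shifted by it — it sits on the causal path from teaching method to outcome. Conditioning on a mediator would strip out part of the effect we want; the pooled comparison gives the total causal effect.
Pooled: Curriculum X 56.9% vs Curriculum Y 81.3%; Curriculum Y is higher overall.

Curriculum Y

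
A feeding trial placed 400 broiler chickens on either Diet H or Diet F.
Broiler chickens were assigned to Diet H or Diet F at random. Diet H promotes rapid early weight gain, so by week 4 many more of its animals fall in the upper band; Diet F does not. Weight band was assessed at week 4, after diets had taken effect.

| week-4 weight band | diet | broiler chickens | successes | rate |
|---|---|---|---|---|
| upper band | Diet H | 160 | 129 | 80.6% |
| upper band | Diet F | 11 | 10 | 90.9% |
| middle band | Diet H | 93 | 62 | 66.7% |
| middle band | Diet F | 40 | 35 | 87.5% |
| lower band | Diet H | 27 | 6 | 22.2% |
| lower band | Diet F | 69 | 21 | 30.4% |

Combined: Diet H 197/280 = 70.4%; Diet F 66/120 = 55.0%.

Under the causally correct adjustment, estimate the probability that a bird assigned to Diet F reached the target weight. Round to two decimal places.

0.55

The week-4 weight band-specific comparison favours Diet F throughout, but the pooled figures favour Diet H. The question is whether to condition on week-4 weight band.
Because the diet influences week-4 weight band, week-4 weight band is a post-treatment mediator, not a confounder. Stratifying on it would bias the estimate; the causal effect is the crude pooled difference.
So P(outcome | do(Diet F)) is just the pooled rate for Diet F: 66/120 = 0.550.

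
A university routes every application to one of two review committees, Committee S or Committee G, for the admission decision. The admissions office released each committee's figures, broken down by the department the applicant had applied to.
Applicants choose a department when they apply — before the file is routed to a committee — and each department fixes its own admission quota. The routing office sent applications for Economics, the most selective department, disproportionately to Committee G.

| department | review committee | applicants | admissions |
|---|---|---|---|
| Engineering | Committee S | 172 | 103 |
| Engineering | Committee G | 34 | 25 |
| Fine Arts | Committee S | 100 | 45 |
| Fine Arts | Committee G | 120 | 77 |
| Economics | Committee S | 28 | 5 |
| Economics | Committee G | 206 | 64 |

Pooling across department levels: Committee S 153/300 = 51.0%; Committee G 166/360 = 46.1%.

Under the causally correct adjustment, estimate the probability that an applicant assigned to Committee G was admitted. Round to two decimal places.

The imbalance in department arose from how applicants were allocated, not from anything the review committee did; and department independently affects the outcome. The pooled gap is confounded — condition on department.
Standardising Committee G to the population department mix: 0.312·25/34 + 0.333·77/120 + 0.355·64/206 = 0.554.

0.55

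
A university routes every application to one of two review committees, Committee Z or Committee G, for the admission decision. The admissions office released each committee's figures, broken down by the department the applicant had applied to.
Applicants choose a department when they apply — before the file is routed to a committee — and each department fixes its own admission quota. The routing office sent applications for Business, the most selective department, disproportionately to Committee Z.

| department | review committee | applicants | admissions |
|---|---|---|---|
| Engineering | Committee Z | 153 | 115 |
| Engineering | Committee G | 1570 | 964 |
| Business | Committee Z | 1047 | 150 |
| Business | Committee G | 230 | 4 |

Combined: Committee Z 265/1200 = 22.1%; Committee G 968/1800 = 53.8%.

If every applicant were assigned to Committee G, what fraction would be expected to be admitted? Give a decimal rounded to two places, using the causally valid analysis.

Committee Z is higher inside every department stratum but Committee G is higher in aggregate. Whether to stratify depends on how department relates to the review committee.
Department differs across review committees for reasons unrelated to any effect of the review committee itself, and it separately predicts the outcome — a classic confounder. We must compare within department levels.
Standardising Committee G to the population department mix: 0.574·964/1570 + 0.426·4/230 = 0.360.

0.36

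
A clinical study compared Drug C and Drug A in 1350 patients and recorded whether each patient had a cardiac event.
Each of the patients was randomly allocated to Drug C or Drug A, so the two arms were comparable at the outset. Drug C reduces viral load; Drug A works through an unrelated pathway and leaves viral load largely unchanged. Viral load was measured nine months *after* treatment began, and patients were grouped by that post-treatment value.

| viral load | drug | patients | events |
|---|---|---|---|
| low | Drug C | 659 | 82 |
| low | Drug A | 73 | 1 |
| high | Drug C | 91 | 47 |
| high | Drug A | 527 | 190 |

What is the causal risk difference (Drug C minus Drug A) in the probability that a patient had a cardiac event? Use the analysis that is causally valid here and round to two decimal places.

The stratified and pooled comparisons disagree (Drug A wins within each viral load; Drug C wins overall), so the answer turns on the causal role of viral load.
Because the drug influences viral load, viral load is a post-treatment mediator, not a confounder. Stratifying on it would bias the estimate; the causal effect is the crude pooled difference.
The causal difference is the pooled difference: 0.172 − 0.318 = -0.146.

-0.15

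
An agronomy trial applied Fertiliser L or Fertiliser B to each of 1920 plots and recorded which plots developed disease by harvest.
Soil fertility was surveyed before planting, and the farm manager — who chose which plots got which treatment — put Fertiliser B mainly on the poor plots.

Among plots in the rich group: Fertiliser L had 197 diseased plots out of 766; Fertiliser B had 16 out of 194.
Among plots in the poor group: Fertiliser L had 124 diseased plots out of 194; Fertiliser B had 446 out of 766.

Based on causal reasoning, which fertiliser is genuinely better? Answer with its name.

Here soil fertility is a common cause — it drives both which fertiliser a case falls under and the outcome. The crude comparison mixes populations; the stratum-specific rates are the causally relevant ones.
Within each level — rich: 25.7% vs 8.2%; poor: 63.9% vs 58.2% — Fertiliser B is lower every time.

Fertiliser B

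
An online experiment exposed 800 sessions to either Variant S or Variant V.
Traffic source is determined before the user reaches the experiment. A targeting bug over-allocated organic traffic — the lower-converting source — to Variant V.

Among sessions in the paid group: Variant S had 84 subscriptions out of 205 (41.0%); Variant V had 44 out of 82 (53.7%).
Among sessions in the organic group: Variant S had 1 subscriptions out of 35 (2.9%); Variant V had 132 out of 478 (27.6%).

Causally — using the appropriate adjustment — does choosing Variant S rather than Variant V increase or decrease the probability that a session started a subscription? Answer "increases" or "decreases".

Within every traffic source level Variant V has the higher rate, yet pooled Variant S does — Simpson's reversal.
Traffic source is set before the variant has any effect — it is not caused by the variant — and it independently drives the outcome. That makes it a confounder, so the causal comparison is within traffic source levels.
Within each level — paid: 41.0% vs 53.7%; organic: 2.9% vs 27.6% — Variant V is higher every time.

decreases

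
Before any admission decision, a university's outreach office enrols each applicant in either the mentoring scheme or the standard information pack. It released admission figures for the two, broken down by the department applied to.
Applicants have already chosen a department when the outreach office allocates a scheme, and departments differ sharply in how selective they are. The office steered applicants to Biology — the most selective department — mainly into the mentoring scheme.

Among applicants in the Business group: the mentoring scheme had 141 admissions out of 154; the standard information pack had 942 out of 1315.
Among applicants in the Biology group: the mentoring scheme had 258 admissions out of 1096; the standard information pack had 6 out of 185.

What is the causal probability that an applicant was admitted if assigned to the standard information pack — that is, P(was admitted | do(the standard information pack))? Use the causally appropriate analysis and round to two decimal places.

0.40

Since department is a pre-existing factor (not a product of the outreach scheme) and it affects the outcome on its own, it is a confounder. The stratified rates, not the pooled rate, identify the causal effect.
Standardising the standard information pack to the population department mix: 0.534·942/1315 + 0.466·6/185 = 0.398.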